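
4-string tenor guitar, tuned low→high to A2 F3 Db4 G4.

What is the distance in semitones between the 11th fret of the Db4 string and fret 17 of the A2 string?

10 semitones

Db4 at fret 11 → C5 (MIDI 72); A2 at fret 17 → D4 (MIDI 62).
72 − 62 = 10, so the two pitches are 10 semitones apart, with C5 the higher.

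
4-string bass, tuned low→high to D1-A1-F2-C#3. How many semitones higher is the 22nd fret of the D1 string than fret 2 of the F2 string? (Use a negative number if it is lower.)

5 semitones

D1 at fret 22 → C3 (MIDI 48); F2 at fret 2 → G2 (MIDI 43).
48 − 43 = 5, so the two pitches are 5 semitones apart.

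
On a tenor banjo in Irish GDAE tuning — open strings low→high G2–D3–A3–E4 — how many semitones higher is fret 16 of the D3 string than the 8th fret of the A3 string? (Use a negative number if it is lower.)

D3 at fret 16 → F#4 (MIDI 66); A3 at fret 8 → F4 (MIDI 65).
66 − 65 = 1, so the two pitches are 1 semitone apart.

1 semitone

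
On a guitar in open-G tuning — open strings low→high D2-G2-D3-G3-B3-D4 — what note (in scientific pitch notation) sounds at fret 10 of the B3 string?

A4

The open B3 string plus 10 semitones: B–C–C#–D–…–G–G#–A.
The walk passes from B into C once, so the octave number goes from 3 to 4.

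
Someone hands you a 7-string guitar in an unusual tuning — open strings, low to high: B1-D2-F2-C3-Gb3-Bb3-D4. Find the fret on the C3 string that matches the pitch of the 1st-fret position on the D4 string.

D4 at fret 1 is D4 + 1 semitone = Eb4.
The open C3 string is 14 semitones below the open D4, so the same pitch on the C3 string lies at fret 1 + 14 = 15.

15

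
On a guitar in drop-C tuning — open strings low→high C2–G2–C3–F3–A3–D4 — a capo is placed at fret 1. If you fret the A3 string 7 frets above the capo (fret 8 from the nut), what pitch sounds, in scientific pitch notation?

The capo raises the open A3 by 1 semitone to A#3; fretting 7 more gives A3 + 1 + 7 = A3 + 8 semitones = F4.

F4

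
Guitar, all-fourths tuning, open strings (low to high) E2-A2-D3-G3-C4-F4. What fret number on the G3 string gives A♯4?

A♯4 is 15 semitones above the open G3 (G–G#–A–A#–…–G#–A–A#), so it sits at fret 15.

15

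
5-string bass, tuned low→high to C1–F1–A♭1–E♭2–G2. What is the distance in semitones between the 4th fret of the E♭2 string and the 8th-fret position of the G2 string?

8 semitones

E♭2 at fret 4 → G2 (MIDI 43); G2 at fret 8 → E♭3 (MIDI 51).
43 − 51 = -8, so the two pitches are 8 semitones apart, with E♭3 the higher.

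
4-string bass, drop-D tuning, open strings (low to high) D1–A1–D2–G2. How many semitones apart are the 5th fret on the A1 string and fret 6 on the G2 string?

A1 at fret 5 → D2 (MIDI 38); G2 at fret 6 → C#3 (MIDI 49).
38 − 49 = -11, so the two pitches are 11 semitones apart, with C#3 the higher.

11 semitones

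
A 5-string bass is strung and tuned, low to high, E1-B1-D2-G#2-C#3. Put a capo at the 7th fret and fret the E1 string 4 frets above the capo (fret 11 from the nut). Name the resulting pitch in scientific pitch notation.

D#2

The capo raises the open E1 by 7 semitones to B1; fretting 4 more gives E1 + 7 + 4 = E1 + 11 semitones = D#2.
(Also written Eb.)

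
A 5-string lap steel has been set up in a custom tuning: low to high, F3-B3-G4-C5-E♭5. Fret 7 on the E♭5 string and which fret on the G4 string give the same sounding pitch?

15

E♭5 at fret 7 is E♭5 + 7 semitones = B♭5.
The open G4 string is 8 semitones below the open E♭5, so the same pitch on the G4 string lies at fret 7 + 8 = 15.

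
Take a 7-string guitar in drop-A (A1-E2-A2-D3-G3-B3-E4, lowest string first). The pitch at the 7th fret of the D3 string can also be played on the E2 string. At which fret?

17

Fret 7 on D3 is MIDI 50 + 7 = 57 (A3). On the E2 string (open MIDI 40), that pitch is 57 − 40 = fret 17.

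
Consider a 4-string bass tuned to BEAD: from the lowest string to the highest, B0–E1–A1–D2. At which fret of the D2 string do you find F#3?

F#3 is 16 semitones above the open D2 (D–D#–E–F–…–E–F–F#), so it sits at fret 16.

16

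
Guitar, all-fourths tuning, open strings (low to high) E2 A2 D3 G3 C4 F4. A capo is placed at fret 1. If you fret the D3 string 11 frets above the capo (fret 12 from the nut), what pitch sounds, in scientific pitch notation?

The capo raises the open D3 by 1 semitone to D#3; fretting 11 more gives D3 + 1 + 11 = D3 + 12 semitones = D4.

D4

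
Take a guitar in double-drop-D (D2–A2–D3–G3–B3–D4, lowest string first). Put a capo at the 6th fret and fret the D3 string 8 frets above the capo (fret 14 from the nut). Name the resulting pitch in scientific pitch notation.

The capo raises the open D3 by 6 semitones to G♯3; fretting 8 more gives D3 + 6 + 8 = D3 + 14 semitones = E4.

E4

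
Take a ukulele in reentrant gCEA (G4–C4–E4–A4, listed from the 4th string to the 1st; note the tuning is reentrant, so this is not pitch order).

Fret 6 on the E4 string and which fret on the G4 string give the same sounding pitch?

Fret 6 on E4 is MIDI 64 + 6 = 70 (A#4). On the G4 string (open MIDI 67), that pitch is 70 − 67 = fret 3.

3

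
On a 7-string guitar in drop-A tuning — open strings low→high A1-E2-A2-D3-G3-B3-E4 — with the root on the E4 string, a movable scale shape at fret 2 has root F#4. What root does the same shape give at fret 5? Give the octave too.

A4

Moving from fret 2 to fret 5 shifts the root by 3 semitones.
F#4 up 3 semitones is A4.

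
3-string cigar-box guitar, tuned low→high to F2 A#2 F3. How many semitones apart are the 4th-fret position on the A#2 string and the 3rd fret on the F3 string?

A#2 at fret 4 → D3 (MIDI 50); F3 at fret 3 → G#3 (MIDI 56).
50 − 56 = -6, so the two pitches are 6 semitones apart, with G#3 the higher.

6 semitones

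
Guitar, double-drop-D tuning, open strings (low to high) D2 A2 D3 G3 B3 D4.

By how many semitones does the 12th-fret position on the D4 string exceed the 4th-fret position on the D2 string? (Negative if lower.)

D4 at fret 12 → D5 (MIDI 74); D2 at fret 4 → F♯2 (MIDI 42).
74 − 42 = 32, so the two pitches are 32 semitones apart.

32 semitones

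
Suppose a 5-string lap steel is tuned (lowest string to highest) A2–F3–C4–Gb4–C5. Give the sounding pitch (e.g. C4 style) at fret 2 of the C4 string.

D4

C4 is MIDI 60. Adding 2 gives 62, which is D4.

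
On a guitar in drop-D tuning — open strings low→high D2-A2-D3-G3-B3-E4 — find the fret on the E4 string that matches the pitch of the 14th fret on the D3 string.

D3 at fret 14 is D3 + 14 semitones = E4.
The open E4 string is 14 semitones above the open D3, so the same pitch on the E4 string lies at fret 14 − 14 = 0.

0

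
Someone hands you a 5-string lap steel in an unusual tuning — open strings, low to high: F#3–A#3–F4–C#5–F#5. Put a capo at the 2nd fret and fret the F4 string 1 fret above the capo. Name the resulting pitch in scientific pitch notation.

G#4

The capo raises the open F4 by 2 semitones to G4; fretting 1 more gives F4 + 2 + 1 = F4 + 3 semitones = G#4.
(Also written Ab.)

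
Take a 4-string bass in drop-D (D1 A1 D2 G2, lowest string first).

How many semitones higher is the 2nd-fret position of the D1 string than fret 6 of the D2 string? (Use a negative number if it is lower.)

-16 semitones

D1 at fret 2 → E1 (MIDI 28); D2 at fret 6 → G#2 (MIDI 44).
28 − 44 = -16, so the two pitches are 16 semitones apart.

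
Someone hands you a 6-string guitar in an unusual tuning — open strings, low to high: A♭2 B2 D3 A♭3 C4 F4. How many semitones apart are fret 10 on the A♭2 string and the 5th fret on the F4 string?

16 semitones

A♭2 at fret 10 → G♭3 (MIDI 54); F4 at fret 5 → B♭4 (MIDI 70).
54 − 70 = -16, so the two pitches are 16 semitones apart, with B♭4 the higher.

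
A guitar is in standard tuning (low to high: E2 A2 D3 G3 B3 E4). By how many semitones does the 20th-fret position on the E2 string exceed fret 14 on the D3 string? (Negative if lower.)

-4 semitones

E2 at fret 20 → C4 (MIDI 60); D3 at fret 14 → E4 (MIDI 64).
60 − 64 = -4, so the two pitches are 4 semitones apart.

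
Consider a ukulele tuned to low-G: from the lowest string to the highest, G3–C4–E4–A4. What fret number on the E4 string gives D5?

D5 is 10 semitones above the open E4 (E–F–F#–G–…–C–C#–D), so it sits at fret 10.

10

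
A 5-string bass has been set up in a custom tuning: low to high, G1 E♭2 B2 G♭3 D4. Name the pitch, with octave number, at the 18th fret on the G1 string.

D♭3

Each fret is one semitone, so G1 + 18 = D♭3.
(Equivalently spelled C♯3.)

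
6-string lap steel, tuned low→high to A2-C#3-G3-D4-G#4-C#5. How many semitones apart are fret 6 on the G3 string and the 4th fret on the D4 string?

G3 at fret 6 → C#4 (MIDI 61); D4 at fret 4 → F#4 (MIDI 66).
61 − 66 = -5, so the two pitches are 5 semitones apart, with F#4 the higher.

5 semitones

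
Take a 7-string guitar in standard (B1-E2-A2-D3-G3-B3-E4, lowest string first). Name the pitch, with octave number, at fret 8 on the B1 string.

G2

B1 is MIDI 35. Adding 8 gives 43, which is G2.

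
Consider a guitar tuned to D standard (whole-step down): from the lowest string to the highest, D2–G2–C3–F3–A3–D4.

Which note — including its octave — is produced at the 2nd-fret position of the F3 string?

Each fret is one semitone, so F3 + 2 = G3.

G3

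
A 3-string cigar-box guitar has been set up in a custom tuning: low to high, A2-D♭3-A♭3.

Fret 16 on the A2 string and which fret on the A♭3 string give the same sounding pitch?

Fret 16 on A2 is MIDI 45 + 16 = 61 (D♭4). On the A♭3 string (open MIDI 56), that pitch is 61 − 56 = fret 5.

5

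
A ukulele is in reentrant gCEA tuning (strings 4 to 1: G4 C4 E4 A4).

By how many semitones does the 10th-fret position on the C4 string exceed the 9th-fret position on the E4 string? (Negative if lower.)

-3 semitones

C4 at fret 10 → A♯4 (MIDI 70); E4 at fret 9 → C♯5 (MIDI 73).
70 − 73 = -3, so the two pitches are 3 semitones apart.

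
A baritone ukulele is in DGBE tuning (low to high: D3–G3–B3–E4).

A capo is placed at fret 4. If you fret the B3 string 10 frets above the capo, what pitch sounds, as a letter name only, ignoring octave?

C#

The capo raises the open B3 by 4 semitones to D#4; fretting 10 more gives B3 + 4 + 10 = B3 + 14 semitones, landing on C#.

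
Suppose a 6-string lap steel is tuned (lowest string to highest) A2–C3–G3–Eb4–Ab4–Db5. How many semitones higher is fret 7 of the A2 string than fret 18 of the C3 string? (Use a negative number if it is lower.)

A2 at fret 7 → E3 (MIDI 52); C3 at fret 18 → Gb4 (MIDI 66).
52 − 66 = -14, so the two pitches are 14 semitones apart.

-14 semitones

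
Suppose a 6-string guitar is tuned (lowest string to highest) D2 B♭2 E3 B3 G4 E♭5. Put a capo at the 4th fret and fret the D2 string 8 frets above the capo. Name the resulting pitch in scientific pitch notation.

D3

The capo raises the open D2 by 4 semitones to G♭2; fretting 8 more gives D2 + 4 + 8 = D2 + 12 semitones = D3.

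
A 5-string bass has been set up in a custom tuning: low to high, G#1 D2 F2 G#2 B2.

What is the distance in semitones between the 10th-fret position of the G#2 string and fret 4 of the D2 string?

G#2 at fret 10 → F#3 (MIDI 54); D2 at fret 4 → F#2 (MIDI 42).
54 − 42 = 12, so the two pitches are 12 semitones apart, with F#3 the higher.

12 semitones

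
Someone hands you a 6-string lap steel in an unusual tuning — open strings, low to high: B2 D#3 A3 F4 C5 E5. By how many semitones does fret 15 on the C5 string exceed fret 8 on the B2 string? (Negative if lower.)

C5 at fret 15 → D#6 (MIDI 87); B2 at fret 8 → G3 (MIDI 55).
87 − 55 = 32, so the two pitches are 32 semitones apart.

32 semitones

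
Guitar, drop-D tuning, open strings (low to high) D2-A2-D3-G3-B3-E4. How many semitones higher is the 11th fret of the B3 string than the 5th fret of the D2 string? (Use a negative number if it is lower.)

27 semitones

B3 at fret 11 → A#4 (MIDI 70); D2 at fret 5 → G2 (MIDI 43).
70 − 43 = 27, so the two pitches are 27 semitones apart.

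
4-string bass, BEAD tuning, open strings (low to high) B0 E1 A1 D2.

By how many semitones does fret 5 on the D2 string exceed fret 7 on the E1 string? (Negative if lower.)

D2 at fret 5 → G2 (MIDI 43); E1 at fret 7 → B1 (MIDI 35).
43 − 35 = 8, so the two pitches are 8 semitones apart.

8 semitones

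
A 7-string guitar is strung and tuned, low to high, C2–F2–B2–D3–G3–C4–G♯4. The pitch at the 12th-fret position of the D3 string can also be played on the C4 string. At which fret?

Fret 12 on D3 is MIDI 50 + 12 = 62 (D4). On the C4 string (open MIDI 60), that pitch is 62 − 60 = fret 2.

2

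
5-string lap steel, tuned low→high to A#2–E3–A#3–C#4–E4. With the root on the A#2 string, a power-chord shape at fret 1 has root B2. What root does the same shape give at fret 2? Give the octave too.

C3

Moving from fret 1 to fret 2 shifts the root by 1 semitone.
B2 up 1 semitone is C3.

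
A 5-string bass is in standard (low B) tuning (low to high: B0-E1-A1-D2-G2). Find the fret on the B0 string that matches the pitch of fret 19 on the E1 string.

E1 at fret 19 is E1 + 19 semitones = B2.
The open B0 string is 5 semitones below the open E1, so the same pitch on the B0 string lies at fret 19 + 5 = 24.

24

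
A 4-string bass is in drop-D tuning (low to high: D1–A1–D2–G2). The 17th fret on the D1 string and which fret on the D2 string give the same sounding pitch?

Fret 17 on D1 is MIDI 26 + 17 = 43 (G2). On the D2 string (open MIDI 38), that pitch is 43 − 38 = fret 5.

5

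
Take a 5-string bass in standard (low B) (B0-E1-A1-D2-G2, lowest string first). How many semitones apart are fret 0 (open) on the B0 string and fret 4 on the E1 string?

9 semitones

B0 at fret 0 → B0 (MIDI 23); E1 at fret 4 → G#1 (MIDI 32).
23 − 32 = -9, so the two pitches are 9 semitones apart, with G#1 the higher.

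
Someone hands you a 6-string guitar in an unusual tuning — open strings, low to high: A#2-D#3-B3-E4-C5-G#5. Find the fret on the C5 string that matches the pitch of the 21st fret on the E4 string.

13

E4 at fret 21 is E4 + 21 semitones = C#6.
The open C5 string is 8 semitones above the open E4, so the same pitch on the C5 string lies at fret 21 − 8 = 13.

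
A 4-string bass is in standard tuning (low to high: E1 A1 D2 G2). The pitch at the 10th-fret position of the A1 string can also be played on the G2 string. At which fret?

Fret 10 on A1 is MIDI 33 + 10 = 43 (G2). On the G2 string (open MIDI 43), that pitch is 43 − 43 = fret 0.

0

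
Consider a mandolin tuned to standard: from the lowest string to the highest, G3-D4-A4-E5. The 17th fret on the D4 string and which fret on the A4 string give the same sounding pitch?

10

Fret 17 on D4 is MIDI 62 + 17 = 79 (G5). On the A4 string (open MIDI 69), that pitch is 79 − 69 = fret 10.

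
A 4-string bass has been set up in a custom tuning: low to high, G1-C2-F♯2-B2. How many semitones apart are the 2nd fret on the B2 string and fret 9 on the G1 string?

B2 at fret 2 → C♯3 (MIDI 49); G1 at fret 9 → E2 (MIDI 40).
49 − 40 = 9, so the two pitches are 9 semitones apart, with C♯3 the higher.

9 semitones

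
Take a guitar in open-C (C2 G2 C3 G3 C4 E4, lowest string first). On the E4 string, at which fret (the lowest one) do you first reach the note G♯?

From E4, count semitones up the chromatic scale until reaching G♯: E–F–F#–G–G# — 4 steps.

4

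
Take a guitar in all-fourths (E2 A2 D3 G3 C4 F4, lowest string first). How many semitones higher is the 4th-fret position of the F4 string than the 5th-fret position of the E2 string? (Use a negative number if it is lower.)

F4 at fret 4 → A4 (MIDI 69); E2 at fret 5 → A2 (MIDI 45).
69 − 45 = 24, so the two pitches are 24 semitones apart.

24 semitones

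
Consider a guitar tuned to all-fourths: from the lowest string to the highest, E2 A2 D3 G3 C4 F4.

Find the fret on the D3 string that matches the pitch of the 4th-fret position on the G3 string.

Fret 4 on G3 is MIDI 55 + 4 = 59 (B3). On the D3 string (open MIDI 50), that pitch is 59 − 50 = fret 9.

9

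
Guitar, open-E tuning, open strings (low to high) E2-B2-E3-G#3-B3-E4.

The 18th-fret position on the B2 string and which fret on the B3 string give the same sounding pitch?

6

Fret 18 on B2 is MIDI 47 + 18 = 65 (F4). On the B3 string (open MIDI 59), that pitch is 65 − 59 = fret 6.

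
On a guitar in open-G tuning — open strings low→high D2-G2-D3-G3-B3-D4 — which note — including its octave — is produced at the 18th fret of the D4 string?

G#5

D4 is MIDI 62. Adding 18 gives 80, which is G#5.
(Equivalently spelled Ab5.)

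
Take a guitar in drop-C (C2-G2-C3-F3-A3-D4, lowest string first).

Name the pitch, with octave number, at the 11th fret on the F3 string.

F3 is MIDI 53. Adding 11 gives 64, which is E4.

E4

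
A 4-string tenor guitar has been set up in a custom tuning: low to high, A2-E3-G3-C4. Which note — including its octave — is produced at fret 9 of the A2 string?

Gb3

The open A2 string plus 9 semitones: A–Bb–B–C–Db–D–Eb–E–F–Gb.
The walk passes from B into C once, so the octave number goes from 2 to 3.
(Equivalently spelled F#3.)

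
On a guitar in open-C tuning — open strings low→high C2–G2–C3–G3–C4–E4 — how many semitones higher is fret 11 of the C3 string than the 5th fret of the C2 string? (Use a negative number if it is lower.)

18 semitones

C3 at fret 11 → B3 (MIDI 59); C2 at fret 5 → F2 (MIDI 41).
59 − 41 = 18, so the two pitches are 18 semitones apart.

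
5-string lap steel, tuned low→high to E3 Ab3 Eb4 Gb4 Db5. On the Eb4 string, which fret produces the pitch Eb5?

12

Eb5 is 12 semitones above the open Eb4 (Eb–E–F–Gb–…–Db–D–Eb), so it sits at fret 12.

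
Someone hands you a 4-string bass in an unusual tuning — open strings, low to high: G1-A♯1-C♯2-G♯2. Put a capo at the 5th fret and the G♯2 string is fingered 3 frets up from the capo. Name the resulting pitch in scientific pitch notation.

The capo raises the open G♯2 by 5 semitones to C♯3; fretting 3 more gives G♯2 + 5 + 3 = G♯2 + 8 semitones = E3.

E3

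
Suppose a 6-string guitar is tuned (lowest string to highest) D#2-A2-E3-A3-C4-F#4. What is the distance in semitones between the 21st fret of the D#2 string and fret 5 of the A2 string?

D#2 at fret 21 → C4 (MIDI 60); A2 at fret 5 → D3 (MIDI 50).
60 − 50 = 10, so the two pitches are 10 semitones apart, with C4 the higher.

10 semitones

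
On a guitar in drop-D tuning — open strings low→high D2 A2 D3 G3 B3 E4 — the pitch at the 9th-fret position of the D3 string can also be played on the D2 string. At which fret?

21

Fret 9 on D3 is MIDI 50 + 9 = 59 (B3). On the D2 string (open MIDI 38), that pitch is 59 − 38 = fret 21.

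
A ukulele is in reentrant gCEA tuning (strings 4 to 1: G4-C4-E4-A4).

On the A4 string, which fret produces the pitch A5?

12

A5 is 12 semitones above the open A4 (A–A#–B–C–…–G–G#–A), so it sits at fret 12.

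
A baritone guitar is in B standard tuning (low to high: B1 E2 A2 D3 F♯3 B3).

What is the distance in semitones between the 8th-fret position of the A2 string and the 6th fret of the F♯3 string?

7 semitones

A2 at fret 8 → F3 (MIDI 53); F♯3 at fret 6 → C4 (MIDI 60).
53 − 60 = -7, so the two pitches are 7 semitones apart, with C4 the higher.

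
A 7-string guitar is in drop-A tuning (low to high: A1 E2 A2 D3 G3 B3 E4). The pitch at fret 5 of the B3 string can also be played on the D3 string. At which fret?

B3 at fret 5 is B3 + 5 semitones = E4.
The open D3 string is 9 semitones below the open B3, so the same pitch on the D3 string lies at fret 5 + 9 = 14.

14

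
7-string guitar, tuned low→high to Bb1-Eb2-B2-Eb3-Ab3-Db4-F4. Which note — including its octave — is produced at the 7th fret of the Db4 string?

Db4 is MIDI 61. Adding 7 gives 68, which is Ab4.
(Equivalently spelled G#4.)

Ab4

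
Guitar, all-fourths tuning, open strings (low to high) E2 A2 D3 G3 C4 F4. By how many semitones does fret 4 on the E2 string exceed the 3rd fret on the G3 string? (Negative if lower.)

-14 semitones

E2 at fret 4 → G♯2 (MIDI 44); G3 at fret 3 → A♯3 (MIDI 58).
44 − 58 = -14, so the two pitches are 14 semitones apart.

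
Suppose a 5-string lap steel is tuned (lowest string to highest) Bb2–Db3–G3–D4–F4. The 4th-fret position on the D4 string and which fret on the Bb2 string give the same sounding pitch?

D4 at fret 4 is D4 + 4 semitones = Gb4.
The open Bb2 string is 16 semitones below the open D4, so the same pitch on the Bb2 string lies at fret 4 + 16 = 20.

20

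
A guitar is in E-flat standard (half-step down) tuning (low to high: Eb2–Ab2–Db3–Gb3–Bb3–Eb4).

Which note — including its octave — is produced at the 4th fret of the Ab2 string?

The open Ab2 string plus 4 semitones: Ab–A–Bb–B–C.
The walk passes from B into C once, so the octave number goes from 2 to 3.

C3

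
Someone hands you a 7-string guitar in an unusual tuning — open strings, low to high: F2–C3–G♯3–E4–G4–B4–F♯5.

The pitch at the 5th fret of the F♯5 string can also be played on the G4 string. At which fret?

16

F♯5 at fret 5 is F♯5 + 5 semitones = B5.
The open G4 string is 11 semitones below the open F♯5, so the same pitch on the G4 string lies at fret 5 + 11 = 16.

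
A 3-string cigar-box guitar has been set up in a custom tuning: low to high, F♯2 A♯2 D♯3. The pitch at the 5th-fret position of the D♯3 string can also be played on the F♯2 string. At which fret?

14

Fret 5 on D♯3 is MIDI 51 + 5 = 56 (G♯3). On the F♯2 string (open MIDI 42), that pitch is 56 − 42 = fret 14.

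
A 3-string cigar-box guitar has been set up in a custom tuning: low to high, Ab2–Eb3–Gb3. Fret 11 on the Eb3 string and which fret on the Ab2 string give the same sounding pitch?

Fret 11 on Eb3 is MIDI 51 + 11 = 62 (D4). On the Ab2 string (open MIDI 44), that pitch is 62 − 44 = fret 18.

18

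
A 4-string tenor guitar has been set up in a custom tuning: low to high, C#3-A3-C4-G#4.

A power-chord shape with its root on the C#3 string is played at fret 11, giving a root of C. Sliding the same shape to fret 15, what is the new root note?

Moving from fret 11 to fret 15 shifts the root by 4 semitones.
C up 4 semitones is E.

E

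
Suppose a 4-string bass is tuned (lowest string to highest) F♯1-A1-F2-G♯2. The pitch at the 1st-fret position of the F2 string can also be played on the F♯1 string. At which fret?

12

Fret 1 on F2 is MIDI 41 + 1 = 42 (F♯2). On the F♯1 string (open MIDI 30), that pitch is 42 − 30 = fret 12.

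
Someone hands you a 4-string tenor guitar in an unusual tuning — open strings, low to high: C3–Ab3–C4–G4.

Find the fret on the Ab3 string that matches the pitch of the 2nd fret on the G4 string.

G4 at fret 2 is G4 + 2 semitones = A4.
The open Ab3 string is 11 semitones below the open G4, so the same pitch on the Ab3 string lies at fret 2 + 11 = 13.

13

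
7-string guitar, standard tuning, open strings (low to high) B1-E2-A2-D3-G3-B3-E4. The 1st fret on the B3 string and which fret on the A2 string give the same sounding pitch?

15

B3 at fret 1 is B3 + 1 semitone = C4.
The open A2 string is 14 semitones below the open B3, so the same pitch on the A2 string lies at fret 1 + 14 = 15.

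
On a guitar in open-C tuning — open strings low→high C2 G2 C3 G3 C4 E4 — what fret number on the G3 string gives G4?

G4 is 12 semitones above the open G3 (G–G#–A–A#–…–F–F#–G), so it sits at fret 12.

12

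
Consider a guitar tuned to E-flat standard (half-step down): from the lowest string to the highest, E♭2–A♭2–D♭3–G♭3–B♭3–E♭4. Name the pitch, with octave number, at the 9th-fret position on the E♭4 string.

E♭4 is MIDI 63. Adding 9 gives 72, which is C5.

C5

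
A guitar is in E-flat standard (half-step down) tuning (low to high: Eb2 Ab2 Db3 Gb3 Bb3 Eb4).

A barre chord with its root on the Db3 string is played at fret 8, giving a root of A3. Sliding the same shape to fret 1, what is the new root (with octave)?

Moving from fret 8 to fret 1 shifts the root by -7 semitones.
A3 down 7 semitones is D3.

D3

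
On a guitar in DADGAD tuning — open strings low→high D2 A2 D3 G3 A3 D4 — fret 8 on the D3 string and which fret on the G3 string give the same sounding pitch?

D3 at fret 8 is D3 + 8 semitones = A#3.
The open G3 string is 5 semitones above the open D3, so the same pitch on the G3 string lies at fret 8 − 5 = 3.

3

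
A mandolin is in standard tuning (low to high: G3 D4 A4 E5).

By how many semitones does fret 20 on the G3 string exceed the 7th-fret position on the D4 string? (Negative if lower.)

G3 at fret 20 → D♯5 (MIDI 75); D4 at fret 7 → A4 (MIDI 69).
75 − 69 = 6, so the two pitches are 6 semitones apart.

6 semitones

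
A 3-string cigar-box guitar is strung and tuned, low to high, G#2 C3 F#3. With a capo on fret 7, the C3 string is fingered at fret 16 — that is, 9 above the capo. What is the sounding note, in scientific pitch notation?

E4

The capo raises the open C3 by 7 semitones to G3; fretting 9 more gives C3 + 7 + 9 = C3 + 16 semitones = E4.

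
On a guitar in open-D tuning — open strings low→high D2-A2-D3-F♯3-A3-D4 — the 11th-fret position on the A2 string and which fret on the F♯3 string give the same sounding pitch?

2

A2 at fret 11 is A2 + 11 semitones = G♯3.
The open F♯3 string is 9 semitones above the open A2, so the same pitch on the F♯3 string lies at fret 11 − 9 = 2.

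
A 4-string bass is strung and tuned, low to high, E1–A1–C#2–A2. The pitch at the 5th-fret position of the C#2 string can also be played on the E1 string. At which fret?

14

C#2 at fret 5 is C#2 + 5 semitones = F#2.
The open E1 string is 9 semitones below the open C#2, so the same pitch on the E1 string lies at fret 5 + 9 = 14.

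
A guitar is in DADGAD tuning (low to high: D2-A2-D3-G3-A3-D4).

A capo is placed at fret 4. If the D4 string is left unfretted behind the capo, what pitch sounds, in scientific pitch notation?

The capo raises the open D4 by 4 semitones to F#4; fretting 0 more gives D4 + 4 + 0 = D4 + 4 semitones = F#4.

F#4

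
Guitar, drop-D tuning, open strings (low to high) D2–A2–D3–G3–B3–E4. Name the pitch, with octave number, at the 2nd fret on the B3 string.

C#4

Each fret is one semitone, so B3 + 2 = C#4.
(Equivalently spelled Db4.)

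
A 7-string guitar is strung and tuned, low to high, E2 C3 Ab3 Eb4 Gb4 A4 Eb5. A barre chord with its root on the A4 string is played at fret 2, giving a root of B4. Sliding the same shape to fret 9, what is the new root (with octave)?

Gb5

Moving from fret 2 to fret 9 shifts the root by 7 semitones.
B4 up 7 semitones is Gb5.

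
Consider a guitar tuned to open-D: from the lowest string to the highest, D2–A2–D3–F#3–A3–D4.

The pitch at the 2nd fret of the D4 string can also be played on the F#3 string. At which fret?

Fret 2 on D4 is MIDI 62 + 2 = 64 (E4). On the F#3 string (open MIDI 54), that pitch is 64 − 54 = fret 10.

10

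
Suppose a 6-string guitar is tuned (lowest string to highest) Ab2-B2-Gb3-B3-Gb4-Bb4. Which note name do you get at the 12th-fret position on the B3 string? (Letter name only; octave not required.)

B

The open B3 string plus 12 semitones: B–C–Db–D–…–A–Bb–B.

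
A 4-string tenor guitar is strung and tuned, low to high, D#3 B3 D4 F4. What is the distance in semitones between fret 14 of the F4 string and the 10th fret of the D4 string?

7 semitones

F4 at fret 14 → G5 (MIDI 79); D4 at fret 10 → C5 (MIDI 72).
79 − 72 = 7, so the two pitches are 7 semitones apart, with G5 the higher.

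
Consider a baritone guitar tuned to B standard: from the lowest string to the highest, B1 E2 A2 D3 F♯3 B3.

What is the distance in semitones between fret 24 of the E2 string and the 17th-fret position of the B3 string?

E2 at fret 24 → E4 (MIDI 64); B3 at fret 17 → E5 (MIDI 76).
64 − 76 = -12, so the two pitches are 12 semitones apart, with E5 the higher.

12 semitones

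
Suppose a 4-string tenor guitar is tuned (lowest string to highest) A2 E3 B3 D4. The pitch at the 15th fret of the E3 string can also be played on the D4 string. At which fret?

Fret 15 on E3 is MIDI 52 + 15 = 67 (G4). On the D4 string (open MIDI 62), that pitch is 67 − 62 = fret 5.

5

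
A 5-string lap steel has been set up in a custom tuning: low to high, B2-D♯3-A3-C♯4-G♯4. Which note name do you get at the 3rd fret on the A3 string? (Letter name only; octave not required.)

Each fret is one semitone, so A3 + 3 = C.

C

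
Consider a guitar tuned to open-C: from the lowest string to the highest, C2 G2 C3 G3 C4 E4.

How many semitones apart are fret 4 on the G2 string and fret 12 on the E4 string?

G2 at fret 4 → B2 (MIDI 47); E4 at fret 12 → E5 (MIDI 76).
47 − 76 = -29, so the two pitches are 29 semitones apart, with E5 the higher.

29 semitones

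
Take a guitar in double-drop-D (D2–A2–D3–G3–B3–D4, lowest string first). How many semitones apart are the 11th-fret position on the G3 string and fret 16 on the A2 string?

5 semitones

G3 at fret 11 → F#4 (MIDI 66); A2 at fret 16 → C#4 (MIDI 61).
66 − 61 = 5, so the two pitches are 5 semitones apart, with F#4 the higher.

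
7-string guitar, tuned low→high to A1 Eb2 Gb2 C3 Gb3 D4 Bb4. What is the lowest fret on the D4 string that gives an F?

3

From D4, count semitones up the chromatic scale until reaching F: D–Eb–E–F — 3 steps.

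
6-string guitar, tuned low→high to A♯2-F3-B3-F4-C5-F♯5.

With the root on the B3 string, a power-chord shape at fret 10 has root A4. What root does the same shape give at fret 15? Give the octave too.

Moving from fret 10 to fret 15 shifts the root by 5 semitones.
A4 up 5 semitones is D5.

D5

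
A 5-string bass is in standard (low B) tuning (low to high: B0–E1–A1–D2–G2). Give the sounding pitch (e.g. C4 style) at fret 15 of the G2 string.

A♯3

The open G2 string plus 15 semitones: G–G#–A–A#–…–G#–A–A#.
The walk passes from B into C once, so the octave number goes from 2 to 3.
(Equivalently spelled B♭3.)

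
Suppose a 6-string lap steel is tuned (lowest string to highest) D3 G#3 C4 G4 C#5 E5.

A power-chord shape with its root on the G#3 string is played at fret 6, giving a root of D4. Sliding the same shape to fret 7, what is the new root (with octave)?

Moving from fret 6 to fret 7 shifts the root by 1 semitone.
D4 up 1 semitone is D#4.

D#4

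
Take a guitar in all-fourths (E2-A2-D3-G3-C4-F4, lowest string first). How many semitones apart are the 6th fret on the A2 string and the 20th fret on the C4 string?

29 semitones

A2 at fret 6 → D#3 (MIDI 51); C4 at fret 20 → G#5 (MIDI 80).
51 − 80 = -29, so the two pitches are 29 semitones apart, with G#5 the higher.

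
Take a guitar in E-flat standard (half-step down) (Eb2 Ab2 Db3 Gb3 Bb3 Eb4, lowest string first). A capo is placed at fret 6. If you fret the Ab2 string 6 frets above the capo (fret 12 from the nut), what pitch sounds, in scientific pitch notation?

The capo raises the open Ab2 by 6 semitones to D3; fretting 6 more gives Ab2 + 6 + 6 = Ab2 + 12 semitones = Ab3.
(Also written G#.)

Ab3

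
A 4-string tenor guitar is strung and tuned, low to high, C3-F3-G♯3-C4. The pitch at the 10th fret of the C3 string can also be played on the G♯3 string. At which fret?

2

Fret 10 on C3 is MIDI 48 + 10 = 58 (A♯3). On the G♯3 string (open MIDI 56), that pitch is 58 − 56 = fret 2.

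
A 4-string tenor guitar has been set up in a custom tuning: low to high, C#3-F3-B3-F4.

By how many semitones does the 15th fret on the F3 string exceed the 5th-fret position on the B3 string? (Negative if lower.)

F3 at fret 15 → G#4 (MIDI 68); B3 at fret 5 → E4 (MIDI 64).
68 − 64 = 4, so the two pitches are 4 semitones apart.

4 semitones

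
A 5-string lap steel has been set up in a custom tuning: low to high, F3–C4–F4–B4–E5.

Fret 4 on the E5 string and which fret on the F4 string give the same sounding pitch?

15

Fret 4 on E5 is MIDI 76 + 4 = 80 (Ab5). On the F4 string (open MIDI 65), that pitch is 80 − 65 = fret 15.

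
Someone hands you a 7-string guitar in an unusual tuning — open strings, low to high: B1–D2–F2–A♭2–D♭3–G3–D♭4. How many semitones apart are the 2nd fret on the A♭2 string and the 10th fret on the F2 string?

A♭2 at fret 2 → B♭2 (MIDI 46); F2 at fret 10 → E♭3 (MIDI 51).
46 − 51 = -5, so the two pitches are 5 semitones apart, with E♭3 the higher.

5 semitones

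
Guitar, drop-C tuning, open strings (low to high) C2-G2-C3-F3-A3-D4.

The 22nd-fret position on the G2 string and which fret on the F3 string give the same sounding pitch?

G2 at fret 22 is G2 + 22 semitones = F4.
The open F3 string is 10 semitones above the open G2, so the same pitch on the F3 string lies at fret 22 − 10 = 12.

12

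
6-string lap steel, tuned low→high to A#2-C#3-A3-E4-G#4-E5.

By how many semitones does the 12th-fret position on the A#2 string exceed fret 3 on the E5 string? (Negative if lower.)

-21 semitones

A#2 at fret 12 → A#3 (MIDI 58); E5 at fret 3 → G5 (MIDI 79).
58 − 79 = -21, so the two pitches are 21 semitones apart.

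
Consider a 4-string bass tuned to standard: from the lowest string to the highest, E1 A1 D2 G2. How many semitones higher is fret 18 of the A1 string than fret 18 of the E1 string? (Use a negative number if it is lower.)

A1 at fret 18 → D♯3 (MIDI 51); E1 at fret 18 → A♯2 (MIDI 46).
51 − 46 = 5, so the two pitches are 5 semitones apart.

5 semitones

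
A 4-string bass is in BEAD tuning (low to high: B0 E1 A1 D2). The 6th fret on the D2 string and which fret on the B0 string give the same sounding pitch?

D2 at fret 6 is D2 + 6 semitones = G#2.
The open B0 string is 15 semitones below the open D2, so the same pitch on the B0 string lies at fret 6 + 15 = 21.

21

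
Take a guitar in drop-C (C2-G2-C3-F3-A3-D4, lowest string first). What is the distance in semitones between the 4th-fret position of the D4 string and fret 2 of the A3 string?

D4 at fret 4 → F#4 (MIDI 66); A3 at fret 2 → B3 (MIDI 59).
66 − 59 = 7, so the two pitches are 7 semitones apart, with F#4 the higher.

7 semitones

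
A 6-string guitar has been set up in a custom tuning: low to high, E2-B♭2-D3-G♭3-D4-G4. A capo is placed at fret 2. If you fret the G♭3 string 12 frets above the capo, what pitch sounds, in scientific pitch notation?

A♭4

The capo raises the open G♭3 by 2 semitones to A♭3; fretting 12 more gives G♭3 + 2 + 12 = G♭3 + 14 semitones = A♭4.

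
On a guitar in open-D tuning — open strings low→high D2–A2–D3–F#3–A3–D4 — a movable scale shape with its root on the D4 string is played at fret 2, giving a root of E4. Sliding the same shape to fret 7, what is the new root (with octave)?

Moving from fret 2 to fret 7 shifts the root by 5 semitones.
E4 up 5 semitones is A4.

A4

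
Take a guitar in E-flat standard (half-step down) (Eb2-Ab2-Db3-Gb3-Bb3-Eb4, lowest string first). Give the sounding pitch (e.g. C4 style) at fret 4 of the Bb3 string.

D4

Each fret is one semitone, so Bb3 + 4 = D4.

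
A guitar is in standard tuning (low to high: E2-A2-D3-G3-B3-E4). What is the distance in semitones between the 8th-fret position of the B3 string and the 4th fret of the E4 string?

B3 at fret 8 → G4 (MIDI 67); E4 at fret 4 → G#4 (MIDI 68).
67 − 68 = -1, so the two pitches are 1 semitone apart, with G#4 the higher.

1 semitone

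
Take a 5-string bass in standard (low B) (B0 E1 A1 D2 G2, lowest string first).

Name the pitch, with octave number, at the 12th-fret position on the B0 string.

B1

The open B0 string plus 12 semitones: B–C–C#–D–…–A–A#–B.
The walk passes from B into C once, so the octave number goes from 0 to 1.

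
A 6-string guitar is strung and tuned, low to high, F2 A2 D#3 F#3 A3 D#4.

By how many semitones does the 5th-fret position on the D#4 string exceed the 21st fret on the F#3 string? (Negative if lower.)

-7 semitones

D#4 at fret 5 → G#4 (MIDI 68); F#3 at fret 21 → D#5 (MIDI 75).
68 − 75 = -7, so the two pitches are 7 semitones apart.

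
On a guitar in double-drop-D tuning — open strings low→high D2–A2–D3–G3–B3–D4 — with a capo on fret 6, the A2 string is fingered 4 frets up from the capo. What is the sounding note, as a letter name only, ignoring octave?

The capo raises the open A2 by 6 semitones to D#3; fretting 4 more gives A2 + 6 + 4 = A2 + 10 semitones, landing on G.

G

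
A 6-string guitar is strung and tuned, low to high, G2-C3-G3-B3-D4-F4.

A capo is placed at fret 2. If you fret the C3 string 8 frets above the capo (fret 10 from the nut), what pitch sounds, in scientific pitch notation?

Bb3

The capo raises the open C3 by 2 semitones to D3; fretting 8 more gives C3 + 2 + 8 = C3 + 10 semitones = Bb3.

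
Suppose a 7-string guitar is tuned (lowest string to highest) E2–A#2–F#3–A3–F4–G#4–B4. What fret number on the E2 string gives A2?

A2 is 5 semitones above the open E2 (E–F–F#–G–G#–A), so it sits at fret 5.

5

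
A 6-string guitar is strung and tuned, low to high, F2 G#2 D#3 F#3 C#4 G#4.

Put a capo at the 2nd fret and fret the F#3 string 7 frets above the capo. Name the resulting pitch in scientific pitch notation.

The capo raises the open F#3 by 2 semitones to G#3; fretting 7 more gives F#3 + 2 + 7 = F#3 + 9 semitones = D#4.

D#4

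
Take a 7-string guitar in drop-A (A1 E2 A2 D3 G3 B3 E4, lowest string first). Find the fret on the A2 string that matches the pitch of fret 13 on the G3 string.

23

Fret 13 on G3 is MIDI 55 + 13 = 68 (G#4). On the A2 string (open MIDI 45), that pitch is 68 − 45 = fret 23.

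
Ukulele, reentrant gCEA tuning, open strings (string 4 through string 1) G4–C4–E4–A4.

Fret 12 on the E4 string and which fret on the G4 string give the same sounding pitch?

9

Fret 12 on E4 is MIDI 64 + 12 = 76 (E5). On the G4 string (open MIDI 67), that pitch is 76 − 67 = fret 9.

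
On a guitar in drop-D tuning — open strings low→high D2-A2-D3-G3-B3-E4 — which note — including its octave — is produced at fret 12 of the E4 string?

E4 is MIDI 64. Adding 12 gives 76, which is E5.

E5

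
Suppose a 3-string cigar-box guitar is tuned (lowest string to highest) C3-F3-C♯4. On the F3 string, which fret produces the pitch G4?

14

G4 is 14 semitones above the open F3 (F–F#–G–G#–…–F–F#–G), so it sits at fret 14.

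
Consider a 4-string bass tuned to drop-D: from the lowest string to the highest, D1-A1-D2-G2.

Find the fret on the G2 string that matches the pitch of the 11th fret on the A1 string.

1

A1 at fret 11 is A1 + 11 semitones = G#2.
The open G2 string is 10 semitones above the open A1, so the same pitch on the G2 string lies at fret 11 − 10 = 1.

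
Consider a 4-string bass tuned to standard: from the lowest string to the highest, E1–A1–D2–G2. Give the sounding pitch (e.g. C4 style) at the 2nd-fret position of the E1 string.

Each fret is one semitone, so E1 + 2 = F#1.

F#1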